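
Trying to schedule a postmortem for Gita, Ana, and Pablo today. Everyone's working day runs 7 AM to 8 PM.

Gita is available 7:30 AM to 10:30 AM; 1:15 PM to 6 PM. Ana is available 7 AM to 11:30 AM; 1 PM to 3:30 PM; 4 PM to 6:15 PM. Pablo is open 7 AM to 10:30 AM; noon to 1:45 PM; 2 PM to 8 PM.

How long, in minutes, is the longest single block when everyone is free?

Gita ∩ Ana: 07:30-10:30, 13:15-15:30, 16:00-18:00.
Gita ∩ Ana ∩ Pablo: 07:30-10:30, 13:15-13:45, 14:00-15:30, 16:00-18:00.
So the common availability across everyone is 07:30-10:30, 13:15-13:45, 14:00-15:30, 16:00-18:00.
The longest is 07:30-10:30 at 180 minutes.

180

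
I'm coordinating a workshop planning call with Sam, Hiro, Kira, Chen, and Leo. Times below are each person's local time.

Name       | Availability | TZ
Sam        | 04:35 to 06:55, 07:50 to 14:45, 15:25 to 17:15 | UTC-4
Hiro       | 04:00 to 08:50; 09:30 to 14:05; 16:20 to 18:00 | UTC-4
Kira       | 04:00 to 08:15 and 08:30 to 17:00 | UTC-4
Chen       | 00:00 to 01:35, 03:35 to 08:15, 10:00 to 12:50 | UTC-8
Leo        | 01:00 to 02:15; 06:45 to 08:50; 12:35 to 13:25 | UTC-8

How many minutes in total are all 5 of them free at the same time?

Sam in UTC: 08:35-10:55, 11:50-18:45, 19:25-21:15 (add 4h to convert from UTC-4).
Hiro in UTC: 08:00-12:50, 13:30-18:05, 20:20-22:00 (add 4h to convert from UTC-4).
Kira in UTC: 08:00-12:15, 12:30-21:00 (add 4h to convert from UTC-4).
Chen in UTC: 08:00-09:35, 11:35-16:15, 18:00-20:50 (add 8h to convert from UTC-8).
Leo in UTC: 09:00-10:15, 14:45-16:50, 20:35-21:25 (add 8h to convert from UTC-8).
Sam ∩ Hiro: 08:35-10:55, 11:50-12:50, 13:30-18:05, 20:20-21:15.
Sam ∩ Hiro ∩ Kira: 08:35-10:55, 11:50-12:15, 12:30-12:50, 13:30-18:05, 20:20-21:00.
Sam ∩ Hiro ∩ Kira ∩ Chen: 08:35-09:35, 11:50-12:15, 12:30-12:50, 13:30-16:15, 18:00-18:05, 20:20-20:50.
Sam ∩ Hiro ∩ Kira ∩ Chen ∩ Leo: 09:00-09:35, 14:45-16:15, 20:35-20:50.
So the common availability across everyone is 09:00-09:35, 14:45-16:15, 20:35-20:50.
Summing the common windows: 35 + 90 + 15 = 140 minutes.

140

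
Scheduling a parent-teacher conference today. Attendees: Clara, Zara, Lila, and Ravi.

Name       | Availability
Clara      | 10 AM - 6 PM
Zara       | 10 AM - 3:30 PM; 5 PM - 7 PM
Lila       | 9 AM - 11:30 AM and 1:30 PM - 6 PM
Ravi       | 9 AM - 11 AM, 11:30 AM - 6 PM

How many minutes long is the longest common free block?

120

Clara ∩ Zara: 10:00-15:30, 17:00-18:00.
Clara ∩ Zara ∩ Lila: 10:00-11:30, 13:30-15:30, 17:00-18:00.
Clara ∩ Zara ∩ Lila ∩ Ravi: 10:00-11:00, 13:30-15:30, 17:00-18:00.
The longest is 13:30-15:30 at 120 minutes.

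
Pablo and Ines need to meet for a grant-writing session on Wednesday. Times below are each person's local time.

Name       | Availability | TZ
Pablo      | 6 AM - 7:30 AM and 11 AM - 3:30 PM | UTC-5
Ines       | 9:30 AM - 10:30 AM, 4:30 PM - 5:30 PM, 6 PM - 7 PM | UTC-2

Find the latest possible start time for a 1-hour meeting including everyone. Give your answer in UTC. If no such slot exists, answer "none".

Pablo in UTC: 11:00-12:30, 16:00-20:30 (add 5h to convert from UTC-5).
Ines in UTC: 11:30-12:30, 18:30-19:30, 20:00-21:00 (add 2h to convert from UTC-2).
Pablo ∩ Ines: 11:30-12:30, 18:30-19:30, 20:00-20:30.
Those are the intersection windows.
The last common window of at least 60 minutes is 18:30-19:30; a 60-minute meeting can start as late as 18:30 and still end by 19:30.

18:30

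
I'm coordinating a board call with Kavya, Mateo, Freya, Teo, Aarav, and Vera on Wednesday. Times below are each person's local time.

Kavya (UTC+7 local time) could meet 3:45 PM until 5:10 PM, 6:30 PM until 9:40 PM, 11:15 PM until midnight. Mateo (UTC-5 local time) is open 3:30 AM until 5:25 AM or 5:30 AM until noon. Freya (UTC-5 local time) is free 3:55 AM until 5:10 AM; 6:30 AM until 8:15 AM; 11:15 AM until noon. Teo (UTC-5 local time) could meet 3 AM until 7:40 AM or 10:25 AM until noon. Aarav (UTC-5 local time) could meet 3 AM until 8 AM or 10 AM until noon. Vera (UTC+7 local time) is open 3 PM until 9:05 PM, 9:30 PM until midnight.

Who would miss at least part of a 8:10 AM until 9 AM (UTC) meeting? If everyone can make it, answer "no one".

Kavya in UTC: 08:45-10:10, 11:30-14:40, 16:15-17:00 (subtract 7h to convert from UTC+7).
Mateo in UTC: 08:30-10:25, 10:30-17:00 (add 5h to convert from UTC-5).
Freya in UTC: 08:55-10:10, 11:30-13:15, 16:15-17:00 (add 5h to convert from UTC-5).
Teo in UTC: 08:00-12:40, 15:25-17:00 (add 5h to convert from UTC-5).
Aarav in UTC: 08:00-13:00, 15:00-17:00 (add 5h to convert from UTC-5).
Vera in UTC: 08:00-14:05, 14:30-17:00 (subtract 7h to convert from UTC+7).
Kavya: not fully free for 08:10-09:00. Mateo: not fully free for 08:10-09:00. Freya: not fully free for 08:10-09:00. Teo: free for 08:10-09:00. Aarav: free for 08:10-09:00. Vera: free for 08:10-09:00.

Freya, Kavya, Mateo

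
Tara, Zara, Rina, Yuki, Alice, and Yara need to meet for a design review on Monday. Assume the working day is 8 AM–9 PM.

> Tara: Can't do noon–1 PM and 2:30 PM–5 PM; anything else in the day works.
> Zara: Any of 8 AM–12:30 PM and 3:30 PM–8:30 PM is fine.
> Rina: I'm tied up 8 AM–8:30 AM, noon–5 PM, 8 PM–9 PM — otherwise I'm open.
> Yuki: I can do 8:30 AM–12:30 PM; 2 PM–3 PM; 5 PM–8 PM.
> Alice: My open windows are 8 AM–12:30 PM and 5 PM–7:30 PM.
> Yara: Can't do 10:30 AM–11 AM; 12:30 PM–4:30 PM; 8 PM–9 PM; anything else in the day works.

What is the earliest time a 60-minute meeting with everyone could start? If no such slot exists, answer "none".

Tara free: 08:00-12:00, 13:00-14:30, 17:00-21:00 (invert busy blocks within the working day).
Zara free: 08:00-12:30, 15:30-20:30.
Rina free: 08:30-12:00, 17:00-20:00 (invert busy blocks within the working day).
Yuki free: 08:30-12:30, 14:00-15:00, 17:00-20:00.
Alice free: 08:00-12:30, 17:00-19:30.
Yara free: 08:00-10:30, 11:00-12:30, 16:30-20:00 (invert busy blocks within the working day).
Tara ∩ Zara: 08:00-12:00, 17:00-20:30.
Tara ∩ Zara ∩ Rina: 08:30-12:00, 17:00-20:00.
Tara ∩ Zara ∩ Rina ∩ Yuki: 08:30-12:00, 17:00-20:00.
Tara ∩ Zara ∩ Rina ∩ Yuki ∩ Alice: 08:30-12:00, 17:00-19:30.
Tara ∩ Zara ∩ Rina ∩ Yuki ∩ Alice ∩ Yara: 08:30-10:30, 11:00-12:00, 17:00-19:30.
So the common availability across everyone is 08:30-10:30, 11:00-12:00, 17:00-19:30.
The first common window of at least 60 minutes is 08:30-10:30, so the earliest start is 08:30.

08:30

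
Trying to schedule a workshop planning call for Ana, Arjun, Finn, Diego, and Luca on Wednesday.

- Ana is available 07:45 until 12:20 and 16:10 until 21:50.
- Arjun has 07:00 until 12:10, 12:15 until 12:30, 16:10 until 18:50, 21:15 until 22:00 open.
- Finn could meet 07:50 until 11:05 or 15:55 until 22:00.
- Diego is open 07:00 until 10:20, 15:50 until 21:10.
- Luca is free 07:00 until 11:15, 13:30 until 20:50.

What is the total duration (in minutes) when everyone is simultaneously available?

Ana ∩ Arjun: 07:45-12:10, 12:15-12:20, 16:10-18:50, 21:15-21:50.
Ana ∩ Arjun ∩ Finn: 07:50-11:05, 16:10-18:50, 21:15-21:50.
Ana ∩ Arjun ∩ Finn ∩ Diego: 07:50-10:20, 16:10-18:50.
Ana ∩ Arjun ∩ Finn ∩ Diego ∩ Luca: 07:50-10:20, 16:10-18:50.
Summing the common windows: 150 + 160 = 310 minutes.

310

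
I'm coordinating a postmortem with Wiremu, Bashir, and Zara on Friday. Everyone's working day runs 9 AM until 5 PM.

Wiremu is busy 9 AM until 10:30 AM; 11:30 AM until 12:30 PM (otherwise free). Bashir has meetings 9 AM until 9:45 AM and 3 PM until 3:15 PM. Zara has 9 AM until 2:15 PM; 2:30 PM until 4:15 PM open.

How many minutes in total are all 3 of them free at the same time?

255

Wiremu free: 10:30-11:30, 12:30-17:00 (invert busy blocks within the working day).
Bashir free: 09:45-15:00, 15:15-17:00 (invert busy blocks within the working day).
Zara free: 09:00-14:15, 14:30-16:15.
Wiremu ∩ Bashir: 10:30-11:30, 12:30-15:00, 15:15-17:00.
Wiremu ∩ Bashir ∩ Zara: 10:30-11:30, 12:30-14:15, 14:30-15:00, 15:15-16:15.
Summing the common windows: 60 + 105 + 30 + 60 = 255 minutes.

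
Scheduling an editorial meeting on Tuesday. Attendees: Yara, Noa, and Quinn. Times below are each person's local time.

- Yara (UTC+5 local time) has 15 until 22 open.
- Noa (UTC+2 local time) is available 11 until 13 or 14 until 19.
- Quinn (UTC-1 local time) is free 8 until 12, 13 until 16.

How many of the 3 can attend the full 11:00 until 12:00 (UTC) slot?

Yara in UTC: 10:00-17:00 (subtract 5h to convert from UTC+5).
Noa in UTC: 09:00-11:00, 12:00-17:00 (subtract 2h to convert from UTC+2).
Quinn in UTC: 09:00-13:00, 14:00-17:00 (add 1h to convert from UTC-1).
Yara and Quinn can make the full 11:00-12:00 slot — that's 2.

2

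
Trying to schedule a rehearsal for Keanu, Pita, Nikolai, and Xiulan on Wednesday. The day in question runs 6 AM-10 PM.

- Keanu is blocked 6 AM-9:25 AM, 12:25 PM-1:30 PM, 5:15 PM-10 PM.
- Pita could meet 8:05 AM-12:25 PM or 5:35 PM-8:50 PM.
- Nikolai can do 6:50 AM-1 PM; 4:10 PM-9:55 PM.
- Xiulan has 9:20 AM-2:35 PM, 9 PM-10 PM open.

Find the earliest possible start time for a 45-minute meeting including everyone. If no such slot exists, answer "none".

09:25

Keanu free: 09:25-12:25, 13:30-17:15 (invert busy blocks within the working day).
Pita free: 08:05-12:25, 17:35-20:50.
Nikolai free: 06:50-13:00, 16:10-21:55.
Xiulan free: 09:20-14:35, 21:00-22:00.
Keanu ∩ Pita: 09:25-12:25.
Keanu ∩ Pita ∩ Nikolai: 09:25-12:25.
Keanu ∩ Pita ∩ Nikolai ∩ Xiulan: 09:25-12:25.
The first common window of at least 45 minutes is 09:25-12:25, so the earliest start is 09:25.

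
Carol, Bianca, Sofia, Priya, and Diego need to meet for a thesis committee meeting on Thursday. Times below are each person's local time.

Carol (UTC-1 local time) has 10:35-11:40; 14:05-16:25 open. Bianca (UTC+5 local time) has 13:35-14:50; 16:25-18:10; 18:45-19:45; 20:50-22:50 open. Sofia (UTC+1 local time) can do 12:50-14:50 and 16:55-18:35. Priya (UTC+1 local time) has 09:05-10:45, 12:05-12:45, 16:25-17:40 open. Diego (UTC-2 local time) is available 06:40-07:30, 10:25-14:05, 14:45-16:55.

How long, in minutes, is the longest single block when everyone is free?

10

Carol in UTC: 11:35-12:40, 15:05-17:25 (add 1h to convert from UTC-1).
Bianca in UTC: 08:35-09:50, 11:25-13:10, 13:45-14:45, 15:50-17:50 (subtract 5h to convert from UTC+5).
Sofia in UTC: 11:50-13:50, 15:55-17:35 (subtract 1h to convert from UTC+1).
Priya in UTC: 08:05-09:45, 11:05-11:45, 15:25-16:40 (subtract 1h to convert from UTC+1).
Diego in UTC: 08:40-09:30, 12:25-16:05, 16:45-18:55 (add 2h to convert from UTC-2).
Carol ∩ Bianca: 11:35-12:40, 15:50-17:25.
Carol ∩ Bianca ∩ Sofia: 11:50-12:40, 15:55-17:25.
Carol ∩ Bianca ∩ Sofia ∩ Priya: 15:55-16:40.
Carol ∩ Bianca ∩ Sofia ∩ Priya ∩ Diego: 15:55-16:05.
The longest is 15:55-16:05 at 10 minutes.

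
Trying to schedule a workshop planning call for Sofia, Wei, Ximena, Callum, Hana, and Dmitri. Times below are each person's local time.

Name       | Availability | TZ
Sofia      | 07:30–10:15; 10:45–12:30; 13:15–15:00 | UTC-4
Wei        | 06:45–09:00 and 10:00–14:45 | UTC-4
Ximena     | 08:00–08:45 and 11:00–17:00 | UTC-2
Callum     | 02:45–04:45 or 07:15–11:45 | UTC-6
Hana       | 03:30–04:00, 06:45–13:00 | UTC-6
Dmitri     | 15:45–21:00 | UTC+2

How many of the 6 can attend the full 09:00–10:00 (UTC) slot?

Sofia in UTC: 11:30-14:15, 14:45-16:30, 17:15-19:00 (add 4h to convert from UTC-4).
Wei in UTC: 10:45-13:00, 14:00-18:45 (add 4h to convert from UTC-4).
Ximena in UTC: 10:00-10:45, 13:00-19:00 (add 2h to convert from UTC-2).
Callum in UTC: 08:45-10:45, 13:15-17:45 (add 6h to convert from UTC-6).
Hana in UTC: 09:30-10:00, 12:45-19:00 (add 6h to convert from UTC-6).
Dmitri in UTC: 13:45-19:00 (subtract 2h to convert from UTC+2).
Callum can make the full 09:00-10:00 slot — that's 1.

1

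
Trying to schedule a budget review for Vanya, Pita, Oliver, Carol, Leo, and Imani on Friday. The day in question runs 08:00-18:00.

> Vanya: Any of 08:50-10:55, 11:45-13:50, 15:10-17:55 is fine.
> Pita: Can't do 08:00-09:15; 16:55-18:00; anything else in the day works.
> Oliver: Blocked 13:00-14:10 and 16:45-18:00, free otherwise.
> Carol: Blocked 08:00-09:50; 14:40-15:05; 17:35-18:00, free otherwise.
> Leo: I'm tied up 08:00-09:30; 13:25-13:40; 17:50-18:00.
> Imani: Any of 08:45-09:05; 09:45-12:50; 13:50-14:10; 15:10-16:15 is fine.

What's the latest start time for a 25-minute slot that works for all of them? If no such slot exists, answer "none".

15:50

Vanya free: 08:50-10:55, 11:45-13:50, 15:10-17:55.
Pita free: 09:15-16:55 (invert busy blocks within the working day).
Oliver free: 08:00-13:00, 14:10-16:45 (invert busy blocks within the working day).
Carol free: 09:50-14:40, 15:05-17:35 (invert busy blocks within the working day).
Leo free: 09:30-13:25, 13:40-17:50 (invert busy blocks within the working day).
Imani free: 08:45-09:05, 09:45-12:50, 13:50-14:10, 15:10-16:15.
Vanya ∩ Pita: 09:15-10:55, 11:45-13:50, 15:10-16:55.
Vanya ∩ Pita ∩ Oliver: 09:15-10:55, 11:45-13:00, 15:10-16:45.
Vanya ∩ Pita ∩ Oliver ∩ Carol: 09:50-10:55, 11:45-13:00, 15:10-16:45.
Vanya ∩ Pita ∩ Oliver ∩ Carol ∩ Leo: 09:50-10:55, 11:45-13:00, 15:10-16:45.
Vanya ∩ Pita ∩ Oliver ∩ Carol ∩ Leo ∩ Imani: 09:50-10:55, 11:45-12:50, 15:10-16:15.
Those are the intersection windows.
The last common window of at least 25 minutes is 15:10-16:15; a 25-minute meeting can start as late as 15:50 and still end by 16:15.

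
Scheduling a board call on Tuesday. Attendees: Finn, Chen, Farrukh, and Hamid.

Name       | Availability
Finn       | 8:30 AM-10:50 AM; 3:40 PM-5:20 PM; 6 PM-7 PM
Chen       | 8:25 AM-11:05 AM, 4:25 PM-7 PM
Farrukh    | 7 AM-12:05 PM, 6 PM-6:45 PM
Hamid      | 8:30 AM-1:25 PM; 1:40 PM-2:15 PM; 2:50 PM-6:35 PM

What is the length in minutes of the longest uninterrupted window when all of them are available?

140

Finn ∩ Chen: 08:30-10:50, 16:25-17:20, 18:00-19:00.
Finn ∩ Chen ∩ Farrukh: 08:30-10:50, 18:00-18:45.
Finn ∩ Chen ∩ Farrukh ∩ Hamid: 08:30-10:50, 18:00-18:35.
Those are the intersection windows.
The longest is 08:30-10:50 at 140 minutes.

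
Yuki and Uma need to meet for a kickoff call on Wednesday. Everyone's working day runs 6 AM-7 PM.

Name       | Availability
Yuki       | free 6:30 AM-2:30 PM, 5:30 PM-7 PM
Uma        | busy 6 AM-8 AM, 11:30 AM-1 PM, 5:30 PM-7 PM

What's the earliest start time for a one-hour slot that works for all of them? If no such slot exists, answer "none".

08:00

Yuki free: 06:30-14:30, 17:30-19:00.
Uma free: 08:00-11:30, 13:00-17:30 (invert busy blocks within the working day).
Yuki ∩ Uma: 08:00-11:30, 13:00-14:30.
The first common window of at least 60 minutes is 08:00-11:30, so the earliest start is 08:00.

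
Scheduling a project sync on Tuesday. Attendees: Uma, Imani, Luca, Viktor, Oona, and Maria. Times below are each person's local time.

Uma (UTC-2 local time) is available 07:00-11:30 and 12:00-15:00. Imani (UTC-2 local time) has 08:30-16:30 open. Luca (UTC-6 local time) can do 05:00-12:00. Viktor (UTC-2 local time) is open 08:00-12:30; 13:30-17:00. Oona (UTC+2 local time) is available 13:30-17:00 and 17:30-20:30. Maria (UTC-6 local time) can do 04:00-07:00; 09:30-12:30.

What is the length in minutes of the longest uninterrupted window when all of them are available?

Uma in UTC: 09:00-13:30, 14:00-17:00 (add 2h to convert from UTC-2).
Imani in UTC: 10:30-18:30 (add 2h to convert from UTC-2).
Luca in UTC: 11:00-18:00 (add 6h to convert from UTC-6).
Viktor in UTC: 10:00-14:30, 15:30-19:00 (add 2h to convert from UTC-2).
Oona in UTC: 11:30-15:00, 15:30-18:30 (subtract 2h to convert from UTC+2).
Maria in UTC: 10:00-13:00, 15:30-18:30 (add 6h to convert from UTC-6).
Uma ∩ Imani: 10:30-13:30, 14:00-17:00.
Uma ∩ Imani ∩ Luca: 11:00-13:30, 14:00-17:00.
Uma ∩ Imani ∩ Luca ∩ Viktor: 11:00-13:30, 14:00-14:30, 15:30-17:00.
Uma ∩ Imani ∩ Luca ∩ Viktor ∩ Oona: 11:30-13:30, 14:00-14:30, 15:30-17:00.
Uma ∩ Imani ∩ Luca ∩ Viktor ∩ Oona ∩ Maria: 11:30-13:00, 15:30-17:00.
So the common availability across everyone is 11:30-13:00, 15:30-17:00.
The longest is 11:30-13:00 at 90 minutes.

90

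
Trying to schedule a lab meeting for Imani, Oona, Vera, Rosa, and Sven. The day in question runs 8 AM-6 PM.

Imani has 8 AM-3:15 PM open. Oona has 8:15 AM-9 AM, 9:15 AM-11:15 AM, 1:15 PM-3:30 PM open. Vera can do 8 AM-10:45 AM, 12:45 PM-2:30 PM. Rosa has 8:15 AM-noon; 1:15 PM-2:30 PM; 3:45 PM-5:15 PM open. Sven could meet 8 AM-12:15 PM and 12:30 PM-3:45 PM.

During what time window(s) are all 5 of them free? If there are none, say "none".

Imani ∩ Oona: 08:15-09:00, 09:15-11:15, 13:15-15:15.
Imani ∩ Oona ∩ Vera: 08:15-09:00, 09:15-10:45, 13:15-14:30.
Imani ∩ Oona ∩ Vera ∩ Rosa: 08:15-09:00, 09:15-10:45, 13:15-14:30.
Imani ∩ Oona ∩ Vera ∩ Rosa ∩ Sven: 08:15-09:00, 09:15-10:45, 13:15-14:30.
So the common availability across everyone is 08:15-09:00, 09:15-10:45, 13:15-14:30.

08:15-09:00, 09:15-10:45, 13:15-14:30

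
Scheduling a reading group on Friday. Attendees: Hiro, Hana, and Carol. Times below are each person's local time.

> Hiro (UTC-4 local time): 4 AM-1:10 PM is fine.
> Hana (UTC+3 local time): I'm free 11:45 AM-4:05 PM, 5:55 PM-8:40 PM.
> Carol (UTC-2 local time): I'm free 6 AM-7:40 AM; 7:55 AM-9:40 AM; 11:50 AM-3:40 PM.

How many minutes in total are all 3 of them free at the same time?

Hiro in UTC: 08:00-17:10 (add 4h to convert from UTC-4).
Hana in UTC: 08:45-13:05, 14:55-17:40 (subtract 3h to convert from UTC+3).
Carol in UTC: 08:00-09:40, 09:55-11:40, 13:50-17:40 (add 2h to convert from UTC-2).
Hiro ∩ Hana: 08:45-13:05, 14:55-17:10.
Hiro ∩ Hana ∩ Carol: 08:45-09:40, 09:55-11:40, 14:55-17:10.
Those are the intersection windows.
Summing the common windows: 55 + 105 + 135 = 295 minutes.

295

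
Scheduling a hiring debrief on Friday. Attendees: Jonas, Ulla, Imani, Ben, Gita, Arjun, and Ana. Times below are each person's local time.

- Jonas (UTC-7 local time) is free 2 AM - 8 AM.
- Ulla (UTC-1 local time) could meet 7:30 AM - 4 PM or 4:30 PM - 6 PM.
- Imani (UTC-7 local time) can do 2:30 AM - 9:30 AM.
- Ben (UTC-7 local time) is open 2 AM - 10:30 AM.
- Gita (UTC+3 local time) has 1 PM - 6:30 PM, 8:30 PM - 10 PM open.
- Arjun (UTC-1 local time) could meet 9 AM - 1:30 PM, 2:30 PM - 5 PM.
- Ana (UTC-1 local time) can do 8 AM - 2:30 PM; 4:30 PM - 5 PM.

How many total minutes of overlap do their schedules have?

Jonas in UTC: 09:00-15:00 (add 7h to convert from UTC-7).
Ulla in UTC: 08:30-17:00, 17:30-19:00 (add 1h to convert from UTC-1).
Imani in UTC: 09:30-16:30 (add 7h to convert from UTC-7).
Ben in UTC: 09:00-17:30 (add 7h to convert from UTC-7).
Gita in UTC: 10:00-15:30, 17:30-19:00 (subtract 3h to convert from UTC+3).
Arjun in UTC: 10:00-14:30, 15:30-18:00 (add 1h to convert from UTC-1).
Ana in UTC: 09:00-15:30, 17:30-18:00 (add 1h to convert from UTC-1).
Jonas ∩ Ulla: 09:00-15:00.
Jonas ∩ Ulla ∩ Imani: 09:30-15:00.
Jonas ∩ Ulla ∩ Imani ∩ Ben: 09:30-15:00.
Jonas ∩ Ulla ∩ Imani ∩ Ben ∩ Gita: 10:00-15:00.
Jonas ∩ Ulla ∩ Imani ∩ Ben ∩ Gita ∩ Arjun: 10:00-14:30.
Jonas ∩ Ulla ∩ Imani ∩ Ben ∩ Gita ∩ Arjun ∩ Ana: 10:00-14:30.
So the common availability across everyone is 10:00-14:30.
That's a single block of 270 minutes.

270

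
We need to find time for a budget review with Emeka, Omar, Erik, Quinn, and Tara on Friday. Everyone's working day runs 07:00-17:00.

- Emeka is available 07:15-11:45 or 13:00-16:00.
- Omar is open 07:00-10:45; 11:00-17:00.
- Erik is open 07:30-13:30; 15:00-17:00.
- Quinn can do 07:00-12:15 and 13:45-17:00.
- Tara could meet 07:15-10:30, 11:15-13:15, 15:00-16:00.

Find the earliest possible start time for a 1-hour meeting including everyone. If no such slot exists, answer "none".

07:30

Emeka ∩ Omar: 07:15-10:45, 11:00-11:45, 13:00-16:00.
Emeka ∩ Omar ∩ Erik: 07:30-10:45, 11:00-11:45, 13:00-13:30, 15:00-16:00.
Emeka ∩ Omar ∩ Erik ∩ Quinn: 07:30-10:45, 11:00-11:45, 15:00-16:00.
Emeka ∩ Omar ∩ Erik ∩ Quinn ∩ Tara: 07:30-10:30, 11:15-11:45, 15:00-16:00.
The first common window of at least 60 minutes is 07:30-10:30, so the earliest start is 07:30.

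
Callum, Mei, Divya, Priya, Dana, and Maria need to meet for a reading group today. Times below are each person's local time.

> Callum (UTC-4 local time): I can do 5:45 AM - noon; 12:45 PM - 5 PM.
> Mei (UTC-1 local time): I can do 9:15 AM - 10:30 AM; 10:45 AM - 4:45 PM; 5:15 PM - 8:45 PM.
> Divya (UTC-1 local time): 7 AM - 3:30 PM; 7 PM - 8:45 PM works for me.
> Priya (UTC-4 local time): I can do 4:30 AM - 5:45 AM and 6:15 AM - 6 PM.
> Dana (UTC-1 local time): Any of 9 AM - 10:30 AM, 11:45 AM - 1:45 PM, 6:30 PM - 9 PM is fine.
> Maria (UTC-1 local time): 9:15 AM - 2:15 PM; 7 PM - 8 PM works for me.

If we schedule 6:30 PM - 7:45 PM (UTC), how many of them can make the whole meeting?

3

Callum in UTC: 09:45-16:00, 16:45-21:00 (add 4h to convert from UTC-4).
Mei in UTC: 10:15-11:30, 11:45-17:45, 18:15-21:45 (add 1h to convert from UTC-1).
Divya in UTC: 08:00-16:30, 20:00-21:45 (add 1h to convert from UTC-1).
Priya in UTC: 08:30-09:45, 10:15-22:00 (add 4h to convert from UTC-4).
Dana in UTC: 10:00-11:30, 12:45-14:45, 19:30-22:00 (add 1h to convert from UTC-1).
Maria in UTC: 10:15-15:15, 20:00-21:00 (add 1h to convert from UTC-1).
Callum, Mei, and Priya can make the full 18:30-19:45 slot — that's 3.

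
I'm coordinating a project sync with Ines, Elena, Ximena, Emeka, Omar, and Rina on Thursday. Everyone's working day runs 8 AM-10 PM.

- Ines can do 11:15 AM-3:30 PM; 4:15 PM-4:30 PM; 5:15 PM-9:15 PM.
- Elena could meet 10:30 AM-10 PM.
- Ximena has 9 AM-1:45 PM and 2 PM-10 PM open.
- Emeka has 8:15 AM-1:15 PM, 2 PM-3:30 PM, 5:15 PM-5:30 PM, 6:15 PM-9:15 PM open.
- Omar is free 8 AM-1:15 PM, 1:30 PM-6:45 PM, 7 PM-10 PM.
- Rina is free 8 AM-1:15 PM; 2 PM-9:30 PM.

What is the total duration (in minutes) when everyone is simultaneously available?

390

Ines ∩ Elena: 11:15-15:30, 16:15-16:30, 17:15-21:15.
Ines ∩ Elena ∩ Ximena: 11:15-13:45, 14:00-15:30, 16:15-16:30, 17:15-21:15.
Ines ∩ Elena ∩ Ximena ∩ Emeka: 11:15-13:15, 14:00-15:30, 17:15-17:30, 18:15-21:15.
Ines ∩ Elena ∩ Ximena ∩ Emeka ∩ Omar: 11:15-13:15, 14:00-15:30, 17:15-17:30, 18:15-18:45, 19:00-21:15.
Ines ∩ Elena ∩ Ximena ∩ Emeka ∩ Omar ∩ Rina: 11:15-13:15, 14:00-15:30, 17:15-17:30, 18:15-18:45, 19:00-21:15.
Summing the common windows: 120 + 90 + 15 + 30 + 135 = 390 minutes.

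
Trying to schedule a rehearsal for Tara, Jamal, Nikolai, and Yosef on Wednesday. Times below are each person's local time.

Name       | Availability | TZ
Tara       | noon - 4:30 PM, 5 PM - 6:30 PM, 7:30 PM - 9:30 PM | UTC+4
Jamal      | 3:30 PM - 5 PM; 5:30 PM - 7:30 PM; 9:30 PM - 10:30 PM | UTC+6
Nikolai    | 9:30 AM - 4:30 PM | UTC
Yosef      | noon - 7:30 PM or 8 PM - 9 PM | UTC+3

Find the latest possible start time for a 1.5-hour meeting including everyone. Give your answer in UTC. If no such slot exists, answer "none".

Tara in UTC: 08:00-12:30, 13:00-14:30, 15:30-17:30 (subtract 4h to convert from UTC+4).
Jamal in UTC: 09:30-11:00, 11:30-13:30, 15:30-16:30 (subtract 6h to convert from UTC+6).
Nikolai in UTC: 09:30-16:30.
Yosef in UTC: 09:00-16:30, 17:00-18:00 (subtract 3h to convert from UTC+3).
Tara ∩ Jamal: 09:30-11:00, 11:30-12:30, 13:00-13:30, 15:30-16:30.
Tara ∩ Jamal ∩ Nikolai: 09:30-11:00, 11:30-12:30, 13:00-13:30, 15:30-16:30.
Tara ∩ Jamal ∩ Nikolai ∩ Yosef: 09:30-11:00, 11:30-12:30, 13:00-13:30, 15:30-16:30.
So the common availability across everyone is 09:30-11:00, 11:30-12:30, 13:00-13:30, 15:30-16:30.
The last common window of at least 90 minutes is 09:30-11:00; a 90-minute meeting can start as late as 09:30 and still end by 11:00.

09:30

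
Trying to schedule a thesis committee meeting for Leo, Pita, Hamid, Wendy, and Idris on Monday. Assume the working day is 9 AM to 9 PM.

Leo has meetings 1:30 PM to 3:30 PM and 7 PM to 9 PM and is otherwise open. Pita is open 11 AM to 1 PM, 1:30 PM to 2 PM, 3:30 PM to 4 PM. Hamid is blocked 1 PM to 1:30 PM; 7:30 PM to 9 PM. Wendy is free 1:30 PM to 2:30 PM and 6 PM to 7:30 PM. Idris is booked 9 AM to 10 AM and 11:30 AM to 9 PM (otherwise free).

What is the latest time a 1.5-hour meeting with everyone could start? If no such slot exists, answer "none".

none

Leo free: 09:00-13:30, 15:30-19:00 (invert busy blocks within the working day).
Pita free: 11:00-13:00, 13:30-14:00, 15:30-16:00.
Hamid free: 09:00-13:00, 13:30-19:30 (invert busy blocks within the working day).
Wendy free: 13:30-14:30, 18:00-19:30.
Idris free: 10:00-11:30 (invert busy blocks within the working day).
Leo ∩ Pita: 11:00-13:00, 15:30-16:00.
Leo ∩ Pita ∩ Hamid: 11:00-13:00, 15:30-16:00.
Leo ∩ Pita ∩ Hamid ∩ Wendy: ∅.
Leo ∩ Pita ∩ Hamid ∩ Wendy ∩ Idris: ∅.
There is no time when everyone is free.
No common window is at least 90 minutes long.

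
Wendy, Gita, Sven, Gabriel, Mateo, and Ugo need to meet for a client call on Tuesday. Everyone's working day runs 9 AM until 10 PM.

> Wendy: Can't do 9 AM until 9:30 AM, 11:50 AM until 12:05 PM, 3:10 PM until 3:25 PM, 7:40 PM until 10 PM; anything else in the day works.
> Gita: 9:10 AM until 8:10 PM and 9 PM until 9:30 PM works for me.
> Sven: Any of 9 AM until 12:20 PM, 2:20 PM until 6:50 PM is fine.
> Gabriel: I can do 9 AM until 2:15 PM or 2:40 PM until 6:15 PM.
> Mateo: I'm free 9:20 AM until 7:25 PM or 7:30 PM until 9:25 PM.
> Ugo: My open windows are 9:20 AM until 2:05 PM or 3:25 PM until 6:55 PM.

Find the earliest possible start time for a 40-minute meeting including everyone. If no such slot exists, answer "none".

Wendy free: 09:30-11:50, 12:05-15:10, 15:25-19:40 (invert busy blocks within the working day).
Gita free: 09:10-20:10, 21:00-21:30.
Sven free: 09:00-12:20, 14:20-18:50.
Gabriel free: 09:00-14:15, 14:40-18:15.
Mateo free: 09:20-19:25, 19:30-21:25.
Ugo free: 09:20-14:05, 15:25-18:55.
Wendy ∩ Gita: 09:30-11:50, 12:05-15:10, 15:25-19:40.
Wendy ∩ Gita ∩ Sven: 09:30-11:50, 12:05-12:20, 14:20-15:10, 15:25-18:50.
Wendy ∩ Gita ∩ Sven ∩ Gabriel: 09:30-11:50, 12:05-12:20, 14:40-15:10, 15:25-18:15.
Wendy ∩ Gita ∩ Sven ∩ Gabriel ∩ Mateo: 09:30-11:50, 12:05-12:20, 14:40-15:10, 15:25-18:15.
Wendy ∩ Gita ∩ Sven ∩ Gabriel ∩ Mateo ∩ Ugo: 09:30-11:50, 12:05-12:20, 15:25-18:15.
The first common window of at least 40 minutes is 09:30-11:50, so the earliest start is 09:30.

09:30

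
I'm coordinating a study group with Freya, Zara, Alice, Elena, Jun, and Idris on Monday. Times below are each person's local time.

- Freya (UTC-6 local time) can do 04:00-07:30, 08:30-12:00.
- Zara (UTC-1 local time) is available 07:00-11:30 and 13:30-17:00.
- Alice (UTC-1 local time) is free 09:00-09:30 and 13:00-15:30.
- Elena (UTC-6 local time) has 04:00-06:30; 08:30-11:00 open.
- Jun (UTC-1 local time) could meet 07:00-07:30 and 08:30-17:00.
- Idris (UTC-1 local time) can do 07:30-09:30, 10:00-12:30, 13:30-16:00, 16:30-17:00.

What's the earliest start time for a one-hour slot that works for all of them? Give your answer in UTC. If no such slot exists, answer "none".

Freya in UTC: 10:00-13:30, 14:30-18:00 (add 6h to convert from UTC-6).
Zara in UTC: 08:00-12:30, 14:30-18:00 (add 1h to convert from UTC-1).
Alice in UTC: 10:00-10:30, 14:00-16:30 (add 1h to convert from UTC-1).
Elena in UTC: 10:00-12:30, 14:30-17:00 (add 6h to convert from UTC-6).
Jun in UTC: 08:00-08:30, 09:30-18:00 (add 1h to convert from UTC-1).
Idris in UTC: 08:30-10:30, 11:00-13:30, 14:30-17:00, 17:30-18:00 (add 1h to convert from UTC-1).
Freya ∩ Zara: 10:00-12:30, 14:30-18:00.
Freya ∩ Zara ∩ Alice: 10:00-10:30, 14:30-16:30.
Freya ∩ Zara ∩ Alice ∩ Elena: 10:00-10:30, 14:30-16:30.
Freya ∩ Zara ∩ Alice ∩ Elena ∩ Jun: 10:00-10:30, 14:30-16:30.
Freya ∩ Zara ∩ Alice ∩ Elena ∩ Jun ∩ Idris: 10:00-10:30, 14:30-16:30.
The first common window of at least 60 minutes is 14:30-16:30, so the earliest start is 14:30.

14:30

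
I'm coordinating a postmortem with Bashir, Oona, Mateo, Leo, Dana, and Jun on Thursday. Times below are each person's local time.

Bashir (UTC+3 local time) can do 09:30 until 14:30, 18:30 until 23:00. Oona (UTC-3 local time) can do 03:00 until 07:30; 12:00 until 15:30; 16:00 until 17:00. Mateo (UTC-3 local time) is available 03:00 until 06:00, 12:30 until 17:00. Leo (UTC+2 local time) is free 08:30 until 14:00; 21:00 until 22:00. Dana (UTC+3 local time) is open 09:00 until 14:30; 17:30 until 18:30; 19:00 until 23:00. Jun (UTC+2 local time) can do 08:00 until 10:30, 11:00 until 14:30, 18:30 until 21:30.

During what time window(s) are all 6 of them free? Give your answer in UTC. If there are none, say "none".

06:30-08:30, 19:00-19:30

Bashir in UTC: 06:30-11:30, 15:30-20:00 (subtract 3h to convert from UTC+3).
Oona in UTC: 06:00-10:30, 15:00-18:30, 19:00-20:00 (add 3h to convert from UTC-3).
Mateo in UTC: 06:00-09:00, 15:30-20:00 (add 3h to convert from UTC-3).
Leo in UTC: 06:30-12:00, 19:00-20:00 (subtract 2h to convert from UTC+2).
Dana in UTC: 06:00-11:30, 14:30-15:30, 16:00-20:00 (subtract 3h to convert from UTC+3).
Jun in UTC: 06:00-08:30, 09:00-12:30, 16:30-19:30 (subtract 2h to convert from UTC+2).
Bashir ∩ Oona: 06:30-10:30, 15:30-18:30, 19:00-20:00.
Bashir ∩ Oona ∩ Mateo: 06:30-09:00, 15:30-18:30, 19:00-20:00.
Bashir ∩ Oona ∩ Mateo ∩ Leo: 06:30-09:00, 19:00-20:00.
Bashir ∩ Oona ∩ Mateo ∩ Leo ∩ Dana: 06:30-09:00, 19:00-20:00.
Bashir ∩ Oona ∩ Mateo ∩ Leo ∩ Dana ∩ Jun: 06:30-08:30, 19:00-19:30.
Those are the intersection windows.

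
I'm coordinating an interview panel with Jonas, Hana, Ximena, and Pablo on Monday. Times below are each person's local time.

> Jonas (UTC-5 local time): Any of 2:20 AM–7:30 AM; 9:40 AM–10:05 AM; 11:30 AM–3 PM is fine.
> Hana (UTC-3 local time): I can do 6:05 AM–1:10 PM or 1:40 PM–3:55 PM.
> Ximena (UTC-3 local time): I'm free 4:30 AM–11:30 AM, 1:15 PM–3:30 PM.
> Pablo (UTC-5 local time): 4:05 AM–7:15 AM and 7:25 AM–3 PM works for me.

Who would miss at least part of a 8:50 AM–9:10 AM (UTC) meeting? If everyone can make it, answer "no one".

Jonas in UTC: 07:20-12:30, 14:40-15:05, 16:30-20:00 (add 5h to convert from UTC-5).
Hana in UTC: 09:05-16:10, 16:40-18:55 (add 3h to convert from UTC-3).
Ximena in UTC: 07:30-14:30, 16:15-18:30 (add 3h to convert from UTC-3).
Pablo in UTC: 09:05-12:15, 12:25-20:00 (add 5h to convert from UTC-5).
Jonas: free for 08:50-09:10. Hana: not fully free for 08:50-09:10. Ximena: free for 08:50-09:10. Pablo: not fully free for 08:50-09:10.

Hana, Pablo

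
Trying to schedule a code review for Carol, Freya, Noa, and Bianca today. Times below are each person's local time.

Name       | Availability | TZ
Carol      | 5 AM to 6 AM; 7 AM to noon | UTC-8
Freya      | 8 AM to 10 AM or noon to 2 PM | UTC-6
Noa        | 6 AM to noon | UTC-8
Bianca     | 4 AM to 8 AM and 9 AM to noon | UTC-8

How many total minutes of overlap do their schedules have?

Carol in UTC: 13:00-14:00, 15:00-20:00 (add 8h to convert from UTC-8).
Freya in UTC: 14:00-16:00, 18:00-20:00 (add 6h to convert from UTC-6).
Noa in UTC: 14:00-20:00 (add 8h to convert from UTC-8).
Bianca in UTC: 12:00-16:00, 17:00-20:00 (add 8h to convert from UTC-8).
Carol ∩ Freya: 15:00-16:00, 18:00-20:00.
Carol ∩ Freya ∩ Noa: 15:00-16:00, 18:00-20:00.
Carol ∩ Freya ∩ Noa ∩ Bianca: 15:00-16:00, 18:00-20:00.
Those are the intersection windows.
Summing the common windows: 60 + 120 = 180 minutes.

180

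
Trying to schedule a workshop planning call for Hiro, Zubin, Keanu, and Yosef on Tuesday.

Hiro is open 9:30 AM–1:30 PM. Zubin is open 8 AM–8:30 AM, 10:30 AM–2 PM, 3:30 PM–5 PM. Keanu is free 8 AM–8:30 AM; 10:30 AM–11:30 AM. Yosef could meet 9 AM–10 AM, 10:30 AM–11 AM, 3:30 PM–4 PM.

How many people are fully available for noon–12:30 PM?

2

Hiro and Zubin can make the full 12:00-12:30 slot — that's 2.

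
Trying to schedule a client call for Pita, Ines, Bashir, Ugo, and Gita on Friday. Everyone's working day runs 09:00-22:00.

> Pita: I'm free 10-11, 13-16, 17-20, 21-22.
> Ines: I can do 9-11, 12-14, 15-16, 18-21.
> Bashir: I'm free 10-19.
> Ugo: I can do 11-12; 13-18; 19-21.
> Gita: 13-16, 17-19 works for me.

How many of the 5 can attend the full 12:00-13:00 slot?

Ines and Bashir can make the full 12:00-13:00 slot — that's 2.

2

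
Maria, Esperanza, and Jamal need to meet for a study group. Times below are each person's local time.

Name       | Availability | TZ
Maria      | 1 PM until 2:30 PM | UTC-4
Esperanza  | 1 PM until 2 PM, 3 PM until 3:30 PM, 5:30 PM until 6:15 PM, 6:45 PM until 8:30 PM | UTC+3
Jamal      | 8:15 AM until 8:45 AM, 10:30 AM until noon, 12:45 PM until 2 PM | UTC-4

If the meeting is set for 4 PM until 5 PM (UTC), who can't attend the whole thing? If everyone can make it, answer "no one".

Maria in UTC: 17:00-18:30 (add 4h to convert from UTC-4).
Esperanza in UTC: 10:00-11:00, 12:00-12:30, 14:30-15:15, 15:45-17:30 (subtract 3h to convert from UTC+3).
Jamal in UTC: 12:15-12:45, 14:30-16:00, 16:45-18:00 (add 4h to convert from UTC-4).
Maria: not fully free for 16:00-17:00. Esperanza: free for 16:00-17:00. Jamal: not fully free for 16:00-17:00.

Jamal, Maria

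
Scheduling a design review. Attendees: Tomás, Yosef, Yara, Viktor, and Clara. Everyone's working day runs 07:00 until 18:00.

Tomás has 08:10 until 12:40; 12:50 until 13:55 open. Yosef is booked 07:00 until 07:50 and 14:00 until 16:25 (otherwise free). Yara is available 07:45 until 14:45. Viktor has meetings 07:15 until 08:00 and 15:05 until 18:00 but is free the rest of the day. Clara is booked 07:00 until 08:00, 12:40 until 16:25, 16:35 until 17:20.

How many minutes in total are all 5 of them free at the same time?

270

Tomás free: 08:10-12:40, 12:50-13:55.
Yosef free: 07:50-14:00, 16:25-18:00 (invert busy blocks within the working day).
Yara free: 07:45-14:45.
Viktor free: 07:00-07:15, 08:00-15:05 (invert busy blocks within the working day).
Clara free: 08:00-12:40, 16:25-16:35, 17:20-18:00 (invert busy blocks within the working day).
Tomás ∩ Yosef: 08:10-12:40, 12:50-13:55.
Tomás ∩ Yosef ∩ Yara: 08:10-12:40, 12:50-13:55.
Tomás ∩ Yosef ∩ Yara ∩ Viktor: 08:10-12:40, 12:50-13:55.
Tomás ∩ Yosef ∩ Yara ∩ Viktor ∩ Clara: 08:10-12:40.
That's a single block of 270 minutes.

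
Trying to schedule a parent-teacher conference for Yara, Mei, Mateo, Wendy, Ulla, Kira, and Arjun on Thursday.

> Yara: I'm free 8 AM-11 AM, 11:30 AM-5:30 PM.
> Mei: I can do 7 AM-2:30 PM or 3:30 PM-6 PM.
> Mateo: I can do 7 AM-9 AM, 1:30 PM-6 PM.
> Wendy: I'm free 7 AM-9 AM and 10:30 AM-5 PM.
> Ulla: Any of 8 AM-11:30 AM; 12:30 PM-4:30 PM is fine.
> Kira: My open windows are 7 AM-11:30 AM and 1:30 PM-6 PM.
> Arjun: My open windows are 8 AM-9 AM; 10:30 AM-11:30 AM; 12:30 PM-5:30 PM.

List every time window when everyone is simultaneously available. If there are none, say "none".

Yara ∩ Mei: 08:00-11:00, 11:30-14:30, 15:30-17:30.
Yara ∩ Mei ∩ Mateo: 08:00-09:00, 13:30-14:30, 15:30-17:30.
Yara ∩ Mei ∩ Mateo ∩ Wendy: 08:00-09:00, 13:30-14:30, 15:30-17:00.
Yara ∩ Mei ∩ Mateo ∩ Wendy ∩ Ulla: 08:00-09:00, 13:30-14:30, 15:30-16:30.
Yara ∩ Mei ∩ Mateo ∩ Wendy ∩ Ulla ∩ Kira: 08:00-09:00, 13:30-14:30, 15:30-16:30.
Yara ∩ Mei ∩ Mateo ∩ Wendy ∩ Ulla ∩ Kira ∩ Arjun: 08:00-09:00, 13:30-14:30, 15:30-16:30.
Those are the intersection windows.

08:00-09:00, 13:30-14:30, 15:30-16:30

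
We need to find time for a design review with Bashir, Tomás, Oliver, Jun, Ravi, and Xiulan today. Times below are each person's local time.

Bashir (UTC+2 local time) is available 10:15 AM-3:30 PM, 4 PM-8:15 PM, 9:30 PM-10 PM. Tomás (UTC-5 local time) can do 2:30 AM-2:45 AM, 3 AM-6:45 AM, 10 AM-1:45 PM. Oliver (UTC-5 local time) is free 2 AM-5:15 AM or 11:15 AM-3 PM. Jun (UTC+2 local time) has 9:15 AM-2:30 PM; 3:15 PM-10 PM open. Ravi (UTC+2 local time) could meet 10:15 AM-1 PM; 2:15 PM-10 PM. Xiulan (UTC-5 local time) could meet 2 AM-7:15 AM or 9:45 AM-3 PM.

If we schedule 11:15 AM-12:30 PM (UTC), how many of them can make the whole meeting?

Bashir in UTC: 08:15-13:30, 14:00-18:15, 19:30-20:00 (subtract 2h to convert from UTC+2).
Tomás in UTC: 07:30-07:45, 08:00-11:45, 15:00-18:45 (add 5h to convert from UTC-5).
Oliver in UTC: 07:00-10:15, 16:15-20:00 (add 5h to convert from UTC-5).
Jun in UTC: 07:15-12:30, 13:15-20:00 (subtract 2h to convert from UTC+2).
Ravi in UTC: 08:15-11:00, 12:15-20:00 (subtract 2h to convert from UTC+2).
Xiulan in UTC: 07:00-12:15, 14:45-20:00 (add 5h to convert from UTC-5).
Bashir and Jun can make the full 11:15-12:30 slot — that's 2.

2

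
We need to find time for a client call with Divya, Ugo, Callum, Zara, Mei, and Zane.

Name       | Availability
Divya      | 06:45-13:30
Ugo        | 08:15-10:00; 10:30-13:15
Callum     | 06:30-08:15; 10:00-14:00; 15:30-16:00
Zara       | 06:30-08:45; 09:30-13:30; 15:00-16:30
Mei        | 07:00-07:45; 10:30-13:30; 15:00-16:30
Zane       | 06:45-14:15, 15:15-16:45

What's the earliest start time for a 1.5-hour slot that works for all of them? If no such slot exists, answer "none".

Divya ∩ Ugo: 08:15-10:00, 10:30-13:15.
Divya ∩ Ugo ∩ Callum: 10:30-13:15.
Divya ∩ Ugo ∩ Callum ∩ Zara: 10:30-13:15.
Divya ∩ Ugo ∩ Callum ∩ Zara ∩ Mei: 10:30-13:15.
Divya ∩ Ugo ∩ Callum ∩ Zara ∩ Mei ∩ Zane: 10:30-13:15.
The first common window of at least 90 minutes is 10:30-13:15, so the earliest start is 10:30.

10:30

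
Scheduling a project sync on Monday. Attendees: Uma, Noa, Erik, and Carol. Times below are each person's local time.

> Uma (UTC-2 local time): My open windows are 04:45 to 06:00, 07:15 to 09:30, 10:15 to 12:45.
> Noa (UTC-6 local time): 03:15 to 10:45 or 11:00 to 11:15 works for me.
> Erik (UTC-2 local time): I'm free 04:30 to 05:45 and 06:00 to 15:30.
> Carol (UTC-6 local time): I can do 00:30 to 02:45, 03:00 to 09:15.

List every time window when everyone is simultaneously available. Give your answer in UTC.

Uma in UTC: 06:45-08:00, 09:15-11:30, 12:15-14:45 (add 2h to convert from UTC-2).
Noa in UTC: 09:15-16:45, 17:00-17:15 (add 6h to convert from UTC-6).
Erik in UTC: 06:30-07:45, 08:00-17:30 (add 2h to convert from UTC-2).
Carol in UTC: 06:30-08:45, 09:00-15:15 (add 6h to convert from UTC-6).
Uma ∩ Noa: 09:15-11:30, 12:15-14:45.
Uma ∩ Noa ∩ Erik: 09:15-11:30, 12:15-14:45.
Uma ∩ Noa ∩ Erik ∩ Carol: 09:15-11:30, 12:15-14:45.
Those are the intersection windows.

09:15-11:30, 12:15-14:45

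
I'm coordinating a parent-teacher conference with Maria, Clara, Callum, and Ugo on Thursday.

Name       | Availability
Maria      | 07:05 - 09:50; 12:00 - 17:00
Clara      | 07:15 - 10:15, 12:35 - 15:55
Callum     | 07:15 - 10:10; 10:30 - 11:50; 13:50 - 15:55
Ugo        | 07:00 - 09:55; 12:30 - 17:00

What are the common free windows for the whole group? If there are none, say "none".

07:15-09:50, 13:50-15:55

Maria ∩ Clara: 07:15-09:50, 12:35-15:55.
Maria ∩ Clara ∩ Callum: 07:15-09:50, 13:50-15:55.
Maria ∩ Clara ∩ Callum ∩ Ugo: 07:15-09:50, 13:50-15:55.
Those are the intersection windows.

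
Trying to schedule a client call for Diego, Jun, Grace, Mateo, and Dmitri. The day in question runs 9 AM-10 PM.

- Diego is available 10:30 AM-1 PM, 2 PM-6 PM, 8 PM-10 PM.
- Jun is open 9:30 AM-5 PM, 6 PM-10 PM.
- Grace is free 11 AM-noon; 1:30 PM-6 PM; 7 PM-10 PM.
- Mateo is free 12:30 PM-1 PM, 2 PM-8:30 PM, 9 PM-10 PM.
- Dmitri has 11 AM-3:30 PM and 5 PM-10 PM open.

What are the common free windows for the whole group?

Diego ∩ Jun: 10:30-13:00, 14:00-17:00, 20:00-22:00.
Diego ∩ Jun ∩ Grace: 11:00-12:00, 14:00-17:00, 20:00-22:00.
Diego ∩ Jun ∩ Grace ∩ Mateo: 14:00-17:00, 20:00-20:30, 21:00-22:00.
Diego ∩ Jun ∩ Grace ∩ Mateo ∩ Dmitri: 14:00-15:30, 20:00-20:30, 21:00-22:00.

14:00-15:30, 20:00-20:30, 21:00-22:00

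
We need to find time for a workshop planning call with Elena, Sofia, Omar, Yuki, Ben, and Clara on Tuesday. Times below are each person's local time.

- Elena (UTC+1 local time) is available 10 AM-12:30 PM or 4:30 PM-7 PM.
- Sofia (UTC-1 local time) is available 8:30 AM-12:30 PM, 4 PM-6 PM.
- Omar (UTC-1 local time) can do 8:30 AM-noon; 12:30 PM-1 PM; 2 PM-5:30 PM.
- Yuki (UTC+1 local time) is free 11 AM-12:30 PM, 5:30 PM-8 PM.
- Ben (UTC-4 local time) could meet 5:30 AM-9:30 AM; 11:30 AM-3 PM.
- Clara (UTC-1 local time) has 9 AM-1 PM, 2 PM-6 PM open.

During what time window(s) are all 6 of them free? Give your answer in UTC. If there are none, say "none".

10:00-11:30, 17:00-18:00

Elena in UTC: 09:00-11:30, 15:30-18:00 (subtract 1h to convert from UTC+1).
Sofia in UTC: 09:30-13:30, 17:00-19:00 (add 1h to convert from UTC-1).
Omar in UTC: 09:30-13:00, 13:30-14:00, 15:00-18:30 (add 1h to convert from UTC-1).
Yuki in UTC: 10:00-11:30, 16:30-19:00 (subtract 1h to convert from UTC+1).
Ben in UTC: 09:30-13:30, 15:30-19:00 (add 4h to convert from UTC-4).
Clara in UTC: 10:00-14:00, 15:00-19:00 (add 1h to convert from UTC-1).
Elena ∩ Sofia: 09:30-11:30, 17:00-18:00.
Elena ∩ Sofia ∩ Omar: 09:30-11:30, 17:00-18:00.
Elena ∩ Sofia ∩ Omar ∩ Yuki: 10:00-11:30, 17:00-18:00.
Elena ∩ Sofia ∩ Omar ∩ Yuki ∩ Ben: 10:00-11:30, 17:00-18:00.
Elena ∩ Sofia ∩ Omar ∩ Yuki ∩ Ben ∩ Clara: 10:00-11:30, 17:00-18:00.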